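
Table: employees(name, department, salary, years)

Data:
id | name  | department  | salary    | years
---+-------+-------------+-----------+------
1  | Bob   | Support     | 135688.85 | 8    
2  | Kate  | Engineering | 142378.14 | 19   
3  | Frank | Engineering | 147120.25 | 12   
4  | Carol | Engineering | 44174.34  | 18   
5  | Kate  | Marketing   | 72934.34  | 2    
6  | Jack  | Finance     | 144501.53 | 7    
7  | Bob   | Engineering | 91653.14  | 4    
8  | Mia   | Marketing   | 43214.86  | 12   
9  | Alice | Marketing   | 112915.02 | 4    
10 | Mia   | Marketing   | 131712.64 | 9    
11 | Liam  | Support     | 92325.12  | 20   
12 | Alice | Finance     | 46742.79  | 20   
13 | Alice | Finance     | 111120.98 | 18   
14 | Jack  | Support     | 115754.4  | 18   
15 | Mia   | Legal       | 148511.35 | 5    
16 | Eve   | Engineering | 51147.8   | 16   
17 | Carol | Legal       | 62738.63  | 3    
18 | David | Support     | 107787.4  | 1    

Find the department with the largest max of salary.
SELECT department, MAX(salary) as val
FROM employees
GROUP BY department
ORDER BY val DESC
LIMIT 1

Result: Legal with max(salary) = 148511.35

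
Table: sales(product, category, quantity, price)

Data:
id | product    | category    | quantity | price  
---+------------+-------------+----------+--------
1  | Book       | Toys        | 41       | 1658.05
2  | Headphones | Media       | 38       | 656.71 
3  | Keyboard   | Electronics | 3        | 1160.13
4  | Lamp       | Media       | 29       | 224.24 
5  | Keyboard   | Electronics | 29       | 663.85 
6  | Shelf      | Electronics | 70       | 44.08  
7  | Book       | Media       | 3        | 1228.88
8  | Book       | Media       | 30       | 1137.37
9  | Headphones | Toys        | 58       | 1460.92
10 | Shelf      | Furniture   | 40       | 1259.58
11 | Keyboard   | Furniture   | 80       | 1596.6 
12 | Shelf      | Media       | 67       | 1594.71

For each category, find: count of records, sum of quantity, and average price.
SELECT category,
       COUNT(*) as cnt,
       SUM(quantity) as total_quantity,
       AVG(price) as avg_price
FROM sales
GROUP BY category

Result:
  Electronics: 3 records, 102 total quantity, 622.69 avg price
  Furniture: 2 records, 120 total quantity, 1428.09 avg price
  Media: 5 records, 167 total quantity, 968.38 avg price
  Toys: 2 records, 99 total quantity, 1559.49 avg price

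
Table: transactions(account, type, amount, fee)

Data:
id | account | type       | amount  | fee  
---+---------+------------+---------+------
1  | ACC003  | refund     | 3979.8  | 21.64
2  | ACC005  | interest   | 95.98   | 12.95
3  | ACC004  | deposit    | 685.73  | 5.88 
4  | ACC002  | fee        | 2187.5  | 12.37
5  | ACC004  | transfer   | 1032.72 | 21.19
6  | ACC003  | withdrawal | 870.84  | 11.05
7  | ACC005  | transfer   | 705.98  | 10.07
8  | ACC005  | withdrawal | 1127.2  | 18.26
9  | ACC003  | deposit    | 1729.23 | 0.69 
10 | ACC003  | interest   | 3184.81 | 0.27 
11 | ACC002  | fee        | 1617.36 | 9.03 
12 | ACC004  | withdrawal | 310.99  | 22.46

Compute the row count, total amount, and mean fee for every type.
SELECT type,
       COUNT(*) as cnt,
       SUM(amount) as total_amount,
       AVG(fee) as avg_fee
FROM transactions
GROUP BY type

Result:
  deposit: 2 records, 2414.96 total amount, 3.29 avg fee
  fee: 2 records, 3804.86 total amount, 10.70 avg fee
  interest: 2 records, 3280.79 total amount, 6.61 avg fee
  refund: 1 records, 3979.80 total amount, 21.64 avg fee
  transfer: 2 records, 1738.70 total amount, 15.63 avg fee
  withdrawal: 3 records, 2309.03 total amount, 17.26 avg fee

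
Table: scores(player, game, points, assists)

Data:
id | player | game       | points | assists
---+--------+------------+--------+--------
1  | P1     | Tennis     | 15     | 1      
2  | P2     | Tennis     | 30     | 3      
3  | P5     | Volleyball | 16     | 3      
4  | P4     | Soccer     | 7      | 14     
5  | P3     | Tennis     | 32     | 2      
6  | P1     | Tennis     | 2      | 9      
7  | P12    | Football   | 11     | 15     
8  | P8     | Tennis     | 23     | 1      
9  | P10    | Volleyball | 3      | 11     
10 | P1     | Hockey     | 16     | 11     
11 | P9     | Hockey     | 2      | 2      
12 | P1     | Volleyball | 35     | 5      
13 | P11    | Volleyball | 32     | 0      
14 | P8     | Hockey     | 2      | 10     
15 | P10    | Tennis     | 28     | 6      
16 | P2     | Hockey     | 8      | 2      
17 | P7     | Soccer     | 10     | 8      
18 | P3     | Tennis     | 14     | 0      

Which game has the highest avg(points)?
SELECT game, AVG(points) as val
FROM scores
GROUP BY game
ORDER BY val DESC
LIMIT 1

Result: Volleyball with avg(points) = 21.50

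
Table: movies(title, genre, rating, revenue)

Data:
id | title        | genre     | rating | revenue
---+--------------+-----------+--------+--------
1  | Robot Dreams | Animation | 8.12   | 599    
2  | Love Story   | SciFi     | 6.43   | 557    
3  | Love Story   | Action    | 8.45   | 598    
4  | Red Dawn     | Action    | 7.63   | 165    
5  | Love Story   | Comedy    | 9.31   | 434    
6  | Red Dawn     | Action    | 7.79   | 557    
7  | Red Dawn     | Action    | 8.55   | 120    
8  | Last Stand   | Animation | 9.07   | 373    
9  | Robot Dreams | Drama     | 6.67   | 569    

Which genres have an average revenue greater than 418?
SELECT genre, AVG(revenue)
FROM movies
GROUP BY genre
HAVING AVG(revenue) > 418

Result:
  Animation: avg=486.00
  Comedy: avg=434.00
  Drama: avg=569.00
  SciFi: avg=557.00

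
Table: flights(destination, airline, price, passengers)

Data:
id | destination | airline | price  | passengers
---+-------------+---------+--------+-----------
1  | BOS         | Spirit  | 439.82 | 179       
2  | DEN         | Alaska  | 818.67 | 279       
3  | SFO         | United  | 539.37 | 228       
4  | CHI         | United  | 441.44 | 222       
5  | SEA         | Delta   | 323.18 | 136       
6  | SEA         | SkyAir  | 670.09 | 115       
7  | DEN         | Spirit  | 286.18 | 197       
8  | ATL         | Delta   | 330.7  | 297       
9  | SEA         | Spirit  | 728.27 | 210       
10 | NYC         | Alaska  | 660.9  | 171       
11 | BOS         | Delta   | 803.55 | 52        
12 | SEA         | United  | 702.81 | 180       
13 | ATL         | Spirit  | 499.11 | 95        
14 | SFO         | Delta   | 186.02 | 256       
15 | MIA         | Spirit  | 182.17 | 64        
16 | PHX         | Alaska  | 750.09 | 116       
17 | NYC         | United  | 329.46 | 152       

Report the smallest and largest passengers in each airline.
SELECT airline, MIN(passengers), MAX(passengers)
FROM flights
GROUP BY airline

Result:
  Alaska: min=116, max=279
  Delta: min=52, max=297
  SkyAir: min=115, max=115
  Spirit: min=64, max=210
  United: min=152, max=228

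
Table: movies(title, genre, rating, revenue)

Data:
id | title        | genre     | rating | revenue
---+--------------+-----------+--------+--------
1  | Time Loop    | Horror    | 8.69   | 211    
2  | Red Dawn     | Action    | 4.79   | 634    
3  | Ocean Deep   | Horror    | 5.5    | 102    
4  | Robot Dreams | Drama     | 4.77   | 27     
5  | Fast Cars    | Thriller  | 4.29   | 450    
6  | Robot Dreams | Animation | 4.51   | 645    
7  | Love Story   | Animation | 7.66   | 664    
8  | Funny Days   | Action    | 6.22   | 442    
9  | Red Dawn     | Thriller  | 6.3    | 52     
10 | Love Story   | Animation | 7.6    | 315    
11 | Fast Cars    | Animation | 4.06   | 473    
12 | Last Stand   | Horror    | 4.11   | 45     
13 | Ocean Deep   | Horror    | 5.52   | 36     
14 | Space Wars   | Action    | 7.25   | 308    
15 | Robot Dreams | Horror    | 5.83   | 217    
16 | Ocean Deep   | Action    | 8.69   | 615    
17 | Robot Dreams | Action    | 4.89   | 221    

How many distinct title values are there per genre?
SELECT genre, COUNT(DISTINCT title)
FROM movies
GROUP BY genre

Result:
  Action: 5 distinct
  Animation: 3 distinct
  Drama: 1 distinct
  Horror: 4 distinct
  Thriller: 2 distinct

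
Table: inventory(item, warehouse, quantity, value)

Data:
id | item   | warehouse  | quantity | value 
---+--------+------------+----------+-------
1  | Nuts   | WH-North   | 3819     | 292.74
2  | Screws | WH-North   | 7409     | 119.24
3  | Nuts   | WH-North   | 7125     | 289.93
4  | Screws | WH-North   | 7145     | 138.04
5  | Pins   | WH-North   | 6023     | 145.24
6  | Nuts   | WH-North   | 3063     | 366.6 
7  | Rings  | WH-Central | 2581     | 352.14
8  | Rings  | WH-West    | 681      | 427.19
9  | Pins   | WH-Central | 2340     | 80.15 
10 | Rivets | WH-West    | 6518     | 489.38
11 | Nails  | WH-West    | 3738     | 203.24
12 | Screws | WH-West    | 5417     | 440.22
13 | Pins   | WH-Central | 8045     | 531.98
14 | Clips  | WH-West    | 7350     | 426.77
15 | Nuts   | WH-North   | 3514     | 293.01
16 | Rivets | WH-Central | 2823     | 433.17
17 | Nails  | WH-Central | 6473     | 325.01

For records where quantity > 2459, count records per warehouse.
SELECT warehouse, COUNT(*)
FROM inventory
WHERE quantity > 2459
GROUP BY warehouse

Note: WHERE filters rows before grouping.

Result:
  WH-Central: 4
  WH-North: 7
  WH-West: 4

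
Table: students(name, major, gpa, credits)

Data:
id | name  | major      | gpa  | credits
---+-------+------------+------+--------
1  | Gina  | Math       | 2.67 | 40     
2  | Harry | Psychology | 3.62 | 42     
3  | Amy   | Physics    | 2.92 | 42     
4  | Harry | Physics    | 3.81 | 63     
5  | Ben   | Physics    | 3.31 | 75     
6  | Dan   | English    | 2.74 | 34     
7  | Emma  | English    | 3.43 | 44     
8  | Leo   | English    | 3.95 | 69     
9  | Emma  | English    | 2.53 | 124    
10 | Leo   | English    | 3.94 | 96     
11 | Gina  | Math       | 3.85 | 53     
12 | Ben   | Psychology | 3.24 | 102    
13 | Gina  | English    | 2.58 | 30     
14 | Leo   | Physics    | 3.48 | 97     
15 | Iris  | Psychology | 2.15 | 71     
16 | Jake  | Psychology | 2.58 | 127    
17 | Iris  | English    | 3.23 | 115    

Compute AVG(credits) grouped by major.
SELECT major, AVG(credits) as result
FROM students
GROUP BY major

Result:
  English: 73.14
  Math: 46.50
  Physics: 69.25
  Psychology: 85.50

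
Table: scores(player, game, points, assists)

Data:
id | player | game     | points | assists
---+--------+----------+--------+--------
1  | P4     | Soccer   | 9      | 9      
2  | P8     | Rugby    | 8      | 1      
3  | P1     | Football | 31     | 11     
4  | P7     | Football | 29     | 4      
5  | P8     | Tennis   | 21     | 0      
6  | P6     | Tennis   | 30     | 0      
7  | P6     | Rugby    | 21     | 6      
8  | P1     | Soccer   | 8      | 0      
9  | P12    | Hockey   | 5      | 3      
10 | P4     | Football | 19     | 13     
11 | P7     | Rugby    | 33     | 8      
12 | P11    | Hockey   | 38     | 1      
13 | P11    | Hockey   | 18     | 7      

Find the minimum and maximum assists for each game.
SELECT game, MIN(assists), MAX(assists)
FROM scores
GROUP BY game

Result:
  Football: min=4, max=13
  Hockey: min=1, max=7
  Rugby: min=1, max=8
  Soccer: min=0, max=9
  Tennis: min=0, max=0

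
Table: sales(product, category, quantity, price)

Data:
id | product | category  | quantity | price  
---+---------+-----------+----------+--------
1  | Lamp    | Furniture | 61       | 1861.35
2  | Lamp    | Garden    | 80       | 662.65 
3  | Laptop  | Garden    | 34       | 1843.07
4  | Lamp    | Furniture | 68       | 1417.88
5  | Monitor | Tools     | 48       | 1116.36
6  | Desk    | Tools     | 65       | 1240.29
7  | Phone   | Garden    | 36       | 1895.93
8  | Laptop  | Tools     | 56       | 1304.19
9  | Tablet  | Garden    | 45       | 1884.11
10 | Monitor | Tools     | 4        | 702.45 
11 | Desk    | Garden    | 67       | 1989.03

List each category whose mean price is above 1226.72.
SELECT category, AVG(price)
FROM sales
GROUP BY category
HAVING AVG(price) > 1226.72

Result:
  Furniture: avg=1639.62
  Garden: avg=1654.96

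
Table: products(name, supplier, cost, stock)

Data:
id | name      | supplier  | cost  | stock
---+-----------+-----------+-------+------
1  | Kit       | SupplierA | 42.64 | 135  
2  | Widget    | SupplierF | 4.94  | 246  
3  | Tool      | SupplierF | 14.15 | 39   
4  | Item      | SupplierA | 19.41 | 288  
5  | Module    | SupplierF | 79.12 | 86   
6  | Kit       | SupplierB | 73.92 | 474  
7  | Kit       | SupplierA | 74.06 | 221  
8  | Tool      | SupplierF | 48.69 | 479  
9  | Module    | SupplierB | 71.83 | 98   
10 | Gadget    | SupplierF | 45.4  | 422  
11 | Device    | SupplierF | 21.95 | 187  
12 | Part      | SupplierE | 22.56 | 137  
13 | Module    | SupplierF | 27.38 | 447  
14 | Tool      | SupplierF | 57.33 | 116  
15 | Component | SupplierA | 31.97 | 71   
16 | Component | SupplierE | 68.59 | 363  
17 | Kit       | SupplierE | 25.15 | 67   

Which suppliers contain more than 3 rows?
SELECT supplier, COUNT(*) as cnt
FROM products
GROUP BY supplier
HAVING COUNT(*) > 3

Result:
  SupplierA: 4
  SupplierF: 8

Note: HAVING filters groups after aggregation, WHERE filters rows before.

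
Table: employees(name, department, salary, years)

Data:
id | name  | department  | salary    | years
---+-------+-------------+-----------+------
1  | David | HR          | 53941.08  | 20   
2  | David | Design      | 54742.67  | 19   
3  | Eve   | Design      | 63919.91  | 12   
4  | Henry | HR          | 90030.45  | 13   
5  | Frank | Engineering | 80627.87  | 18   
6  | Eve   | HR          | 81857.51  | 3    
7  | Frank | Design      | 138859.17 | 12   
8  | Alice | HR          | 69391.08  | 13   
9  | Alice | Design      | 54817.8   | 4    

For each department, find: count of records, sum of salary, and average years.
SELECT department,
       COUNT(*) as cnt,
       SUM(salary) as total_salary,
       AVG(years) as avg_years
FROM employees
GROUP BY department

Result:
  Design: 4 records, 312339.55 total salary, 11.75 avg years
  Engineering: 1 records, 80627.87 total salary, 18.00 avg years
  HR: 4 records, 295220.12 total salary, 12.25 avg years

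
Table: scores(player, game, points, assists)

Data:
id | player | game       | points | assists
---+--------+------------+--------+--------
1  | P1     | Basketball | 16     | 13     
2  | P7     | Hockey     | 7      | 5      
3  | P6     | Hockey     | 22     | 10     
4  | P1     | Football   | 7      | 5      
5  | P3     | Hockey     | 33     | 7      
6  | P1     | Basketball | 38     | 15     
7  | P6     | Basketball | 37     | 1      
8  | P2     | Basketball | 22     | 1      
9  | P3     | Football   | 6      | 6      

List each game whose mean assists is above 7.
SELECT game, AVG(assists)
FROM scores
GROUP BY game
HAVING AVG(assists) > 7

Result:
  Basketball: avg=7.50
  Hockey: avg=7.33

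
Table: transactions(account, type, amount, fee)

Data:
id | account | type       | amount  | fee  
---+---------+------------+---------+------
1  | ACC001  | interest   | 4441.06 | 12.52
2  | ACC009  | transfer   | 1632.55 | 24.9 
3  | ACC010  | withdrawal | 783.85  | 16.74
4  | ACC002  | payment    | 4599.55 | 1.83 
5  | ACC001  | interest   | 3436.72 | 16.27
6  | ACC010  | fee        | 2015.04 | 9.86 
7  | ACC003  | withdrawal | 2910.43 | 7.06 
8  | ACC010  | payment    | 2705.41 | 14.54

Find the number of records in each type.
SELECT type, COUNT(*) as count
FROM transactions
GROUP BY type

Result:
  fee: 1
  interest: 2
  payment: 2
  transfer: 1
  withdrawal: 2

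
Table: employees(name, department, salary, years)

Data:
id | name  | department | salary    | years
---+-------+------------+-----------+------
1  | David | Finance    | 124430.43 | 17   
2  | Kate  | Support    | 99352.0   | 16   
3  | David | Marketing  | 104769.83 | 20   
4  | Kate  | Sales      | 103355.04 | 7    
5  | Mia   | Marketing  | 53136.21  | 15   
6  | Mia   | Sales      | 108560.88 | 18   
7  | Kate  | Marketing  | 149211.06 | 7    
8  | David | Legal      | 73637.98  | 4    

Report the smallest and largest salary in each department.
SELECT department, MIN(salary), MAX(salary)
FROM employees
GROUP BY department

Result:
  Finance: min=124430.43, max=124430.43
  Legal: min=73637.98, max=73637.98
  Marketing: min=53136.21, max=149211.06
  Sales: min=103355.04, max=108560.88
  Support: min=99352.00, max=99352.00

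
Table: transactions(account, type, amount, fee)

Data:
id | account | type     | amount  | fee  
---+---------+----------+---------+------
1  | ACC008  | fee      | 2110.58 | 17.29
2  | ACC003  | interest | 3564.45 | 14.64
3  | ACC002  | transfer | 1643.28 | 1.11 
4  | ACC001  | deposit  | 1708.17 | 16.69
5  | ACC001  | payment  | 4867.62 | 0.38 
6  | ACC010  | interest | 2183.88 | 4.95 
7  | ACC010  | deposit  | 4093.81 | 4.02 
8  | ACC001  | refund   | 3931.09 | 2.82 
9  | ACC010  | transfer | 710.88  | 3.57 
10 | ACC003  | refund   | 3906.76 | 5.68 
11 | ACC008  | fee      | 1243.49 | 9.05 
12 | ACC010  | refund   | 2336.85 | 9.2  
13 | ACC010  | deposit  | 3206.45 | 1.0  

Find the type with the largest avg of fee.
SELECT type, AVG(fee) as val
FROM transactions
GROUP BY type
ORDER BY val DESC
LIMIT 1

Result: fee with avg(fee) = 13.17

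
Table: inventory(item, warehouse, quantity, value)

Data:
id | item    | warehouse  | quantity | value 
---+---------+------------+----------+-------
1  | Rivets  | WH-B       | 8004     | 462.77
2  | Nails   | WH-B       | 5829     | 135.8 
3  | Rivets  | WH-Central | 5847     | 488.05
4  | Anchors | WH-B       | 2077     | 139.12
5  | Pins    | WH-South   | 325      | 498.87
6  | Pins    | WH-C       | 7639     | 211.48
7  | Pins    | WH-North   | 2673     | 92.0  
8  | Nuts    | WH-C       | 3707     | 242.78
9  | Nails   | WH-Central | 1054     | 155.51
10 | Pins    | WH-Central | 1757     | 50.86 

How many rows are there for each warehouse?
SELECT warehouse, COUNT(*) as count
FROM inventory
GROUP BY warehouse

Result:
  WH-B: 3
  WH-C: 2
  WH-Central: 3
  WH-North: 1
  WH-South: 1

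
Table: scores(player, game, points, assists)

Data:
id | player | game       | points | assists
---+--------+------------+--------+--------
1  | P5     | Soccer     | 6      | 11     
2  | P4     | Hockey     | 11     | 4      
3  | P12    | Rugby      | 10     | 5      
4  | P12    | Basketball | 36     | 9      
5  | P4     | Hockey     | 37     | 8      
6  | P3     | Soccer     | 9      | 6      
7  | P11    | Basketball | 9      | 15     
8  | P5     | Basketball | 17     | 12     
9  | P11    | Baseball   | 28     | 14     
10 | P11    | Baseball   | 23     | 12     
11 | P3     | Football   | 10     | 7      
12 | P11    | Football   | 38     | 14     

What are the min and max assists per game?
SELECT game, MIN(assists), MAX(assists)
FROM scores
GROUP BY game

Result:
  Baseball: min=12, max=14
  Basketball: min=9, max=15
  Football: min=7, max=14
  Hockey: min=4, max=8
  Rugby: min=5, max=5
  Soccer: min=6, max=11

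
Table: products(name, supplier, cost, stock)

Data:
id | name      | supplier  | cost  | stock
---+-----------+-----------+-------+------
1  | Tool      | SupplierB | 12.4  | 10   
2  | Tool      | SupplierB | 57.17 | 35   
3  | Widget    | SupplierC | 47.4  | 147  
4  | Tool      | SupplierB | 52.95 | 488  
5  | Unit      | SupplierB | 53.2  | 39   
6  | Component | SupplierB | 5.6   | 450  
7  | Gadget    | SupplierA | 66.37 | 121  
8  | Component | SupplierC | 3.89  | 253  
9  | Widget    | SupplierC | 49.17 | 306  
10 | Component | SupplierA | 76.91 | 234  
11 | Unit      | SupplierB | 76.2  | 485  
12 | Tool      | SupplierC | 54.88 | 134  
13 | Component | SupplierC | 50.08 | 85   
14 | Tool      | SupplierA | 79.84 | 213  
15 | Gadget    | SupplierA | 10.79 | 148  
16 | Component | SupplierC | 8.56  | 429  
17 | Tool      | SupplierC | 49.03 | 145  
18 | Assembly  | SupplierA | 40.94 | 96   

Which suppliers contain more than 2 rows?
SELECT supplier, COUNT(*) as cnt
FROM products
GROUP BY supplier
HAVING COUNT(*) > 2

Result:
  SupplierA: 5
  SupplierB: 6
  SupplierC: 7

Note: HAVING filters groups after aggregation, WHERE filters rows before.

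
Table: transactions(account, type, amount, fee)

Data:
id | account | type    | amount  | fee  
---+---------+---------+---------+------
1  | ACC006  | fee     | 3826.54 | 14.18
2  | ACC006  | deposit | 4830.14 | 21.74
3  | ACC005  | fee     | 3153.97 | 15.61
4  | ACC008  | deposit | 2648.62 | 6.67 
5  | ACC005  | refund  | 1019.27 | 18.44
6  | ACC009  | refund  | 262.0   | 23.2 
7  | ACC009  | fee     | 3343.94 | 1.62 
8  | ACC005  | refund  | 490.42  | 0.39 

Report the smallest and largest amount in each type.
SELECT type, MIN(amount), MAX(amount)
FROM transactions
GROUP BY type

Result:
  deposit: min=2648.62, max=4830.14
  fee: min=3153.97, max=3826.54
  refund: min=262.00, max=1019.27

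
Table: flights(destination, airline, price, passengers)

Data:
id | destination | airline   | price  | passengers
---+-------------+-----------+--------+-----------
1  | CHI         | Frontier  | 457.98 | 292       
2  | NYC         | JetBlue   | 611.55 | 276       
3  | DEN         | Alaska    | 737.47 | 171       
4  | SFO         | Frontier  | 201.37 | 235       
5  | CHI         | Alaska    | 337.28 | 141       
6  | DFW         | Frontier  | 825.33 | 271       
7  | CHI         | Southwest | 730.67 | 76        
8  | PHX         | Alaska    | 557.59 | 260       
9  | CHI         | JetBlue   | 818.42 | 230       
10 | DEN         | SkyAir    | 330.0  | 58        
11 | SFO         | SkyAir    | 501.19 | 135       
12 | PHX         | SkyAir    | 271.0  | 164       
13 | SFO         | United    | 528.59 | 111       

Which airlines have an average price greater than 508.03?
SELECT airline, AVG(price)
FROM flights
GROUP BY airline
HAVING AVG(price) > 508.03

Result:
  Alaska: avg=544.11
  JetBlue: avg=714.99
  Southwest: avg=730.67
  United: avg=528.59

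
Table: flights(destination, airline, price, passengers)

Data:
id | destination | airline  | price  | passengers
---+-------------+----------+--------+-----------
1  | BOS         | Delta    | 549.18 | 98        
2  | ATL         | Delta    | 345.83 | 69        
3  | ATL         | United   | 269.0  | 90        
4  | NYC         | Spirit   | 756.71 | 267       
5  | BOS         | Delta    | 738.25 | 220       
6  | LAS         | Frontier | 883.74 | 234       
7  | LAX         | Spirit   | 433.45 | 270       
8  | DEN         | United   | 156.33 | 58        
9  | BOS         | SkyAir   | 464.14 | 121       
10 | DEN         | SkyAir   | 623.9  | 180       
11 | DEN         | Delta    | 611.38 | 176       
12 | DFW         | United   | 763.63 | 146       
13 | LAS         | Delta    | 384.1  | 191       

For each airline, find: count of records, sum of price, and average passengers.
SELECT airline,
       COUNT(*) as cnt,
       SUM(price) as total_price,
       AVG(passengers) as avg_passengers
FROM flights
GROUP BY airline

Result:
  Delta: 5 records, 2628.74 total price, 150.80 avg passengers
  Frontier: 1 records, 883.74 total price, 234.00 avg passengers
  SkyAir: 2 records, 1088.04 total price, 150.50 avg passengers
  Spirit: 2 records, 1190.16 total price, 268.50 avg passengers
  United: 3 records, 1188.96 total price, 98.00 avg passengers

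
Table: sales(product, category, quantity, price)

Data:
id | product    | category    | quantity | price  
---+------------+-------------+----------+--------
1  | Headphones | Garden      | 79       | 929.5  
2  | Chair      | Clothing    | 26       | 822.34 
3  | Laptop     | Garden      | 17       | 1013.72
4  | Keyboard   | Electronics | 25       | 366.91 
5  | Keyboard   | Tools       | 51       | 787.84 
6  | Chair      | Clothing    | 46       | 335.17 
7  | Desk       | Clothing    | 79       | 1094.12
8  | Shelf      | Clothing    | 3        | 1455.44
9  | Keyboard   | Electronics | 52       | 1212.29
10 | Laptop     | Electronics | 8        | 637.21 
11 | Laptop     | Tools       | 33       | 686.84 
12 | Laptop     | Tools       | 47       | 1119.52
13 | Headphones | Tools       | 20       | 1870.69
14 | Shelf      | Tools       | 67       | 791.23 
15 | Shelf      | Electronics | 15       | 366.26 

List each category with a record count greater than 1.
SELECT category, COUNT(*) as cnt
FROM sales
GROUP BY category
HAVING COUNT(*) > 1

Result:
  Clothing: 4
  Electronics: 4
  Garden: 2
  Tools: 5

Note: HAVING filters groups after aggregation, WHERE filters rows before.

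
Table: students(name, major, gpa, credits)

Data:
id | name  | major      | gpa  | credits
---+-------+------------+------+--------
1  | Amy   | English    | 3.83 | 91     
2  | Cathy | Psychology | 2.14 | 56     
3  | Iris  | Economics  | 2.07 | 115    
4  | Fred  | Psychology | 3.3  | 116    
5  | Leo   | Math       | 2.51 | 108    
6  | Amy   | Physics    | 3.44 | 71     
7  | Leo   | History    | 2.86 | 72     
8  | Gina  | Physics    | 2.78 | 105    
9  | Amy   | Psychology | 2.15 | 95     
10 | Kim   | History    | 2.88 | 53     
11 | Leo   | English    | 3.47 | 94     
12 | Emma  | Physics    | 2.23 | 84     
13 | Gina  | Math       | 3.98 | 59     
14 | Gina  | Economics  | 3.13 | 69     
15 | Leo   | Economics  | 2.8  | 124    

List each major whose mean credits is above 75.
SELECT major, AVG(credits)
FROM students
GROUP BY major
HAVING AVG(credits) > 75

Result:
  Economics: avg=102.67
  English: avg=92.50
  Math: avg=83.50
  Physics: avg=86.67
  Psychology: avg=89.00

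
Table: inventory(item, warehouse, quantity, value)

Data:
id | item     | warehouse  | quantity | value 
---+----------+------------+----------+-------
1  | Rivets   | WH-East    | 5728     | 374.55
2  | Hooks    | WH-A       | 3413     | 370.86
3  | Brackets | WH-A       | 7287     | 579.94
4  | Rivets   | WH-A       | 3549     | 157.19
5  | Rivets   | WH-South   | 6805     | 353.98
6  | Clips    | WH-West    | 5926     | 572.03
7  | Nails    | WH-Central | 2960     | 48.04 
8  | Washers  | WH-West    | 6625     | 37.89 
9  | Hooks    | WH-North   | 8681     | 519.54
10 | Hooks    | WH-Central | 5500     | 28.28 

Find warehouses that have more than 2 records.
SELECT warehouse, COUNT(*) as cnt
FROM inventory
GROUP BY warehouse
HAVING COUNT(*) > 2

Result:
  WH-A: 3

Note: HAVING filters groups after aggregation, WHERE filters rows before.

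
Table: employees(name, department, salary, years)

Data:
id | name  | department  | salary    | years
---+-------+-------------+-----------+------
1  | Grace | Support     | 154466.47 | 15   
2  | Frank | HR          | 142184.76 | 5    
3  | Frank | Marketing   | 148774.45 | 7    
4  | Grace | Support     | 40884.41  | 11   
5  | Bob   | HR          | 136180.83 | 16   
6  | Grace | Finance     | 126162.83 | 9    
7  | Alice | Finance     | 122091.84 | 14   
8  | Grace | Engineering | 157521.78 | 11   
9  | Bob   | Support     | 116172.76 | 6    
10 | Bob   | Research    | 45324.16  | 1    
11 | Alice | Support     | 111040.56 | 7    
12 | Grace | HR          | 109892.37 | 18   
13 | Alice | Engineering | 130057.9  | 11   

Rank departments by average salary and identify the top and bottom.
SELECT department, AVG(salary)
FROM employees
GROUP BY department
ORDER BY AVG(salary)

All groups:
  Research: 45324.16
  Support: 105641.05
  Finance: 124127.34
  HR: 129419.32
  Engineering: 143789.84
  Marketing: 148774.45

Highest: Marketing (148774.45)
Lowest: Research (45324.16)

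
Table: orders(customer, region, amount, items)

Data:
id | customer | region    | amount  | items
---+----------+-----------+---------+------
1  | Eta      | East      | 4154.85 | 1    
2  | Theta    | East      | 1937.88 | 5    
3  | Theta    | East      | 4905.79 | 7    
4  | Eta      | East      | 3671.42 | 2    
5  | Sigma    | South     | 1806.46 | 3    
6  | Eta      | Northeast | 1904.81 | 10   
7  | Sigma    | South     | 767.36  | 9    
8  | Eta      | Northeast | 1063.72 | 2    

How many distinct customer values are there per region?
SELECT region, COUNT(DISTINCT customer)
FROM orders
GROUP BY region

Result:
  East: 2 distinct
  Northeast: 1 distinct
  South: 1 distinct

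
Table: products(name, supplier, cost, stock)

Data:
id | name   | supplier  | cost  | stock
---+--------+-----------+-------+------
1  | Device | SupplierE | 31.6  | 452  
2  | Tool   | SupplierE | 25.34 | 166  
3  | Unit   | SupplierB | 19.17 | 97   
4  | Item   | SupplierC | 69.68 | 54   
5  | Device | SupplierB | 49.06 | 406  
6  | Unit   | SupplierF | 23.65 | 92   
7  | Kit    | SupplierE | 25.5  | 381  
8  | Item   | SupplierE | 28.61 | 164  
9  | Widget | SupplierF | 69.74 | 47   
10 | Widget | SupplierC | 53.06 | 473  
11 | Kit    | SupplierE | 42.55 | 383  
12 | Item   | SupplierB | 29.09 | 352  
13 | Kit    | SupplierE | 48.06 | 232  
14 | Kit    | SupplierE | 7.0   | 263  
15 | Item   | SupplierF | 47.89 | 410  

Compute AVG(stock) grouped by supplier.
SELECT supplier, AVG(stock) as result
FROM products
GROUP BY supplier

Result:
  SupplierB: 285.00
  SupplierC: 263.50
  SupplierE: 291.57
  SupplierF: 183.00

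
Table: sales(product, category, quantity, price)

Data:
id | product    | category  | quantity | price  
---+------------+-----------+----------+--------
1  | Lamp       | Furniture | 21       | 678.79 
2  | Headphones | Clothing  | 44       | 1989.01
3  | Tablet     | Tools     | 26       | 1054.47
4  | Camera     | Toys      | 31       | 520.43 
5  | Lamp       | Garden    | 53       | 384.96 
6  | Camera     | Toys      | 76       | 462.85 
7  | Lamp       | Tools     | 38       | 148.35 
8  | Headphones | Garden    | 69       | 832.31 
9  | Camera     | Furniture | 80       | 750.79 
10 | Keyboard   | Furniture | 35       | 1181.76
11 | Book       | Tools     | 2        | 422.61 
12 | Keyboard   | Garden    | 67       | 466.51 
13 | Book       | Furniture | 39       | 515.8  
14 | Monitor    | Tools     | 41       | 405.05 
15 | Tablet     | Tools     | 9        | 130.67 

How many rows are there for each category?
SELECT category, COUNT(*) as count
FROM sales
GROUP BY category

Result:
  Clothing: 1
  Furniture: 4
  Garden: 3
  Tools: 5
  Toys: 2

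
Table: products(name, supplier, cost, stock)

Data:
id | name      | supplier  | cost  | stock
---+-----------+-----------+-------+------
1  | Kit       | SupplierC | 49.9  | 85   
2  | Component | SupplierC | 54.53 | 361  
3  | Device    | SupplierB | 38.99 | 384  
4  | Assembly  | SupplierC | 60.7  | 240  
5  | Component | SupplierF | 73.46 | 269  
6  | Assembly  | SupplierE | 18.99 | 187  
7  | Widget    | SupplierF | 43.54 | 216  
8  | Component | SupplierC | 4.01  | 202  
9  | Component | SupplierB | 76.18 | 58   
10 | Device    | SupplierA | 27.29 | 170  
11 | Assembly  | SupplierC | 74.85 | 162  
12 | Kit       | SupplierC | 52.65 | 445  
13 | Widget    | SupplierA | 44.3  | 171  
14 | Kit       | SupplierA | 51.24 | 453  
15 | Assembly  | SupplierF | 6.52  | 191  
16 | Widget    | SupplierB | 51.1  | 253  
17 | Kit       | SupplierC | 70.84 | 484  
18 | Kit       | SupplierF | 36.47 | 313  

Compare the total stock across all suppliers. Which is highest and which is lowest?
SELECT supplier, SUM(stock)
FROM products
GROUP BY supplier
ORDER BY SUM(stock)

All groups:
  SupplierE: 187
  SupplierB: 695
  SupplierA: 794
  SupplierF: 989
  SupplierC: 1979

Highest: SupplierC (1979)
Lowest: SupplierE (187)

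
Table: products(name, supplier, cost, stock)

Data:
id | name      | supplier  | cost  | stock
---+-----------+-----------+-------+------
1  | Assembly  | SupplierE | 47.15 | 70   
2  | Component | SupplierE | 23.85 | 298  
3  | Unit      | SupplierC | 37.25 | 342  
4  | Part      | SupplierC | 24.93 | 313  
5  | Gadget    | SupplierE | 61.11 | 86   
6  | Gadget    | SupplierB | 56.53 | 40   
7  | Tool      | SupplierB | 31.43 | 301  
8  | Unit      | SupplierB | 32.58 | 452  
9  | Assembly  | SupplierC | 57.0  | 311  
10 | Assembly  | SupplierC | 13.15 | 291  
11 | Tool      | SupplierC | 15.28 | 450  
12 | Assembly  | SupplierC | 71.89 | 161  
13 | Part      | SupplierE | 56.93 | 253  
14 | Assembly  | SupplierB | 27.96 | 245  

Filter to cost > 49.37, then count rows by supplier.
SELECT supplier, COUNT(*)
FROM products
WHERE cost > 49.37
GROUP BY supplier

Note: WHERE filters rows before grouping.

Result:
  SupplierB: 1
  SupplierC: 2
  SupplierE: 2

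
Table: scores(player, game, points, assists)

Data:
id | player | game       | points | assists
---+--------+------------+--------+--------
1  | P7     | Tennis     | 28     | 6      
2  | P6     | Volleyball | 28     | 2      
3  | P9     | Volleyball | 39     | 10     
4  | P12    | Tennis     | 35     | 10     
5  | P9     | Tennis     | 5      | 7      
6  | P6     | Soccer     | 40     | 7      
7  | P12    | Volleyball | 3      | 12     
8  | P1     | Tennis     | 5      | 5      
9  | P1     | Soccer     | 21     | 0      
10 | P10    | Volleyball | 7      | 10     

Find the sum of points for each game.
SELECT game, SUM(points) as result
FROM scores
GROUP BY game

Result:
  Soccer: 61
  Tennis: 73
  Volleyball: 77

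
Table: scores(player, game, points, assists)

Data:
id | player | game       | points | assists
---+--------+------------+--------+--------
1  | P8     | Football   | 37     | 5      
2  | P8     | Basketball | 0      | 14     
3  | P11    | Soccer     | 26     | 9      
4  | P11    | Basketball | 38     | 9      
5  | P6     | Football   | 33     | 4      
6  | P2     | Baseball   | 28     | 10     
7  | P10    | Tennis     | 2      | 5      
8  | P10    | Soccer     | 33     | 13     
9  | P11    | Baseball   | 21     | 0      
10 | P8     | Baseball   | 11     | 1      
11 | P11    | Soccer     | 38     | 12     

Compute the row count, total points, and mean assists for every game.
SELECT game,
       COUNT(*) as cnt,
       SUM(points) as total_points,
       AVG(assists) as avg_assists
FROM scores
GROUP BY game

Result:
  Baseball: 3 records, 60 total points, 3.67 avg assists
  Basketball: 2 records, 38 total points, 11.50 avg assists
  Football: 2 records, 70 total points, 4.50 avg assists
  Soccer: 3 records, 97 total points, 11.33 avg assists
  Tennis: 1 records, 2 total points, 5.00 avg assists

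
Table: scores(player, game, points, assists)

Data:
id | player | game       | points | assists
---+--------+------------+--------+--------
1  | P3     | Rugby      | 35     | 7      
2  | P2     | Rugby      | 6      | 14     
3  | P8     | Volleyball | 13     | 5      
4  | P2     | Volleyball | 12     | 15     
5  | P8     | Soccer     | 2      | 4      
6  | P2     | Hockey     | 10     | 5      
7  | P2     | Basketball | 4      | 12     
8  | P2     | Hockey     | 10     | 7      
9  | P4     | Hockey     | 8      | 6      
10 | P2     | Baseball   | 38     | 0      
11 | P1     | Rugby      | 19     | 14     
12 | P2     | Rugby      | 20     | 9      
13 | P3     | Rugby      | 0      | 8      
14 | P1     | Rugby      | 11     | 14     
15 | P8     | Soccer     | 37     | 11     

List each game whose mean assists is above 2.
SELECT game, AVG(assists)
FROM scores
GROUP BY game
HAVING AVG(assists) > 2

Result:
  Basketball: avg=12.00
  Hockey: avg=6.00
  Rugby: avg=11.00
  Soccer: avg=7.50
  Volleyball: avg=10.00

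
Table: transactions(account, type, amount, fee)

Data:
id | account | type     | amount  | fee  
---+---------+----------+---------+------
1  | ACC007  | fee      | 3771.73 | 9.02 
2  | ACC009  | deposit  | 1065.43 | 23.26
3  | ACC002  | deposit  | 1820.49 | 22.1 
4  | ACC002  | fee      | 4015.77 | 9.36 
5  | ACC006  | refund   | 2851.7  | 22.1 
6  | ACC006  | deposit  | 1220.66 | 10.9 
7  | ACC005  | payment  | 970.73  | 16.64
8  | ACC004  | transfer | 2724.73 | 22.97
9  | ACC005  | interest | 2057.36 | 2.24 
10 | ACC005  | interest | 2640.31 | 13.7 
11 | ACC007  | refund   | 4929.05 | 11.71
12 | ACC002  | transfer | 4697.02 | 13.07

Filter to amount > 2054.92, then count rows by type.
SELECT type, COUNT(*)
FROM transactions
WHERE amount > 2054.92
GROUP BY type

Note: WHERE filters rows before grouping.

Result:
  fee: 2
  interest: 2
  refund: 2
  transfer: 2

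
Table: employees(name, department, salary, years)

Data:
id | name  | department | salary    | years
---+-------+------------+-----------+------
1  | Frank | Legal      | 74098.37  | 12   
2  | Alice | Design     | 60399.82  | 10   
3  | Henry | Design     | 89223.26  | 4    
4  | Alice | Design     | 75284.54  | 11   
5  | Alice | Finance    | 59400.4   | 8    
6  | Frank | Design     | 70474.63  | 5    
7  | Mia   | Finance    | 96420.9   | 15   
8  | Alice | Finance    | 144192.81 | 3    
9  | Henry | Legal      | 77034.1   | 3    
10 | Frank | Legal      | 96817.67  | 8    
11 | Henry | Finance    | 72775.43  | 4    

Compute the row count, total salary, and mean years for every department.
SELECT department,
       COUNT(*) as cnt,
       SUM(salary) as total_salary,
       AVG(years) as avg_years
FROM employees
GROUP BY department

Result:
  Design: 4 records, 295382.25 total salary, 7.50 avg years
  Finance: 4 records, 372789.54 total salary, 7.50 avg years
  Legal: 3 records, 247950.14 total salary, 7.67 avg years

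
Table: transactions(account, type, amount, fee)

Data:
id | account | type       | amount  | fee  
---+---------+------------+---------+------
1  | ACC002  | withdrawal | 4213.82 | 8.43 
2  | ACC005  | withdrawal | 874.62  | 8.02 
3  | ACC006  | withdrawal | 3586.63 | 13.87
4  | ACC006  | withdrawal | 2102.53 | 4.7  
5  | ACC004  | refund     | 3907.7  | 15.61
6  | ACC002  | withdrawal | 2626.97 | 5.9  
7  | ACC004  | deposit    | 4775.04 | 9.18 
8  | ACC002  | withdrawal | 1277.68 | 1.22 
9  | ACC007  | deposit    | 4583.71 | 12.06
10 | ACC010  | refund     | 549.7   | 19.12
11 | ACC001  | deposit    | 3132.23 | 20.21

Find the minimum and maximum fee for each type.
SELECT type, MIN(fee), MAX(fee)
FROM transactions
GROUP BY type

Result:
  deposit: min=9.18, max=20.21
  refund: min=15.61, max=19.12
  withdrawal: min=1.22, max=13.87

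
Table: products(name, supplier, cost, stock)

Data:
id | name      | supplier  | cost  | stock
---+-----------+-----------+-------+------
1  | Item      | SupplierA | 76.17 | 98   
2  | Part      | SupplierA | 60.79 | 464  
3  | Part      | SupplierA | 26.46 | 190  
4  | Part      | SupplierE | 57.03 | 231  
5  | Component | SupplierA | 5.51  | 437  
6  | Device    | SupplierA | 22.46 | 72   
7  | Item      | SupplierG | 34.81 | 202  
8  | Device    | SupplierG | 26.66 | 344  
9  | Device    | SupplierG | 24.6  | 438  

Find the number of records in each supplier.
SELECT supplier, COUNT(*) as count
FROM products
GROUP BY supplier

Result:
  SupplierA: 5
  SupplierE: 1
  SupplierG: 3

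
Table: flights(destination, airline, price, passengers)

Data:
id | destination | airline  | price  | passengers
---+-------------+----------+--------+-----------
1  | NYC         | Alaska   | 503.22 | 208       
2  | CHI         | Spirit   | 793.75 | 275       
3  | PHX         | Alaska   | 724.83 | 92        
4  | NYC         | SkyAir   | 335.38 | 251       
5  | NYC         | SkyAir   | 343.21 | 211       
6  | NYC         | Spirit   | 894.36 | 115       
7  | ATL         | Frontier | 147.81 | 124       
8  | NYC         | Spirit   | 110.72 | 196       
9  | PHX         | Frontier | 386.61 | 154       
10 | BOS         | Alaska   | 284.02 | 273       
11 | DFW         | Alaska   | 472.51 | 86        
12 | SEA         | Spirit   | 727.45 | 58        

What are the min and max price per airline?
SELECT airline, MIN(price), MAX(price)
FROM flights
GROUP BY airline

Result:
  Alaska: min=284.02, max=724.83
  Frontier: min=147.81, max=386.61
  SkyAir: min=335.38, max=343.21
  Spirit: min=110.72, max=894.36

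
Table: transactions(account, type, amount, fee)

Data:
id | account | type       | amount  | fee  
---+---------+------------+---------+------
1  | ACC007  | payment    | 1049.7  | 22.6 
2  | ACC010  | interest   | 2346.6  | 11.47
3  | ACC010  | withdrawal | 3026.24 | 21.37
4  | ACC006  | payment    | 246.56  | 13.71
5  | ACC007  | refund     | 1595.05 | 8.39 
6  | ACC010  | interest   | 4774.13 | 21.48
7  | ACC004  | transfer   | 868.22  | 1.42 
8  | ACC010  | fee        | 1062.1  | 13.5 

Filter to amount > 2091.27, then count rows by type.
SELECT type, COUNT(*)
FROM transactions
WHERE amount > 2091.27
GROUP BY type

Note: WHERE filters rows before grouping.

Result:
  interest: 2
  withdrawal: 1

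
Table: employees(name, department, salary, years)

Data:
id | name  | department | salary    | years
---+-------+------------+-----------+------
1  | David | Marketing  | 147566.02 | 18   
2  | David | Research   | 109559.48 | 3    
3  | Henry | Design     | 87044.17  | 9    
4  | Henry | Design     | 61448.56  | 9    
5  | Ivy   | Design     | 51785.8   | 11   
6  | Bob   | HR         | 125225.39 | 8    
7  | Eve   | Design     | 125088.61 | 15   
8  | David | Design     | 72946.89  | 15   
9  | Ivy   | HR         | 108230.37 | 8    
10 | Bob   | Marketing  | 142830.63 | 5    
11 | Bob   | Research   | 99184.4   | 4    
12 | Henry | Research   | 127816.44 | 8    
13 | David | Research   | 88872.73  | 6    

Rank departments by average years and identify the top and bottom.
SELECT department, AVG(years)
FROM employees
GROUP BY department
ORDER BY AVG(years)

All groups:
  Research: 5.25
  HR: 8.00
  Marketing: 11.50
  Design: 11.80

Highest: Design (11.80)
Lowest: Research (5.25)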